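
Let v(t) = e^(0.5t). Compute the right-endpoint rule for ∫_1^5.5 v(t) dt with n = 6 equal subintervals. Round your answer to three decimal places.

33.563

Δt = (5.5 − 1)/6 = 0.75.
Right endpoints: 1.75, 2.5, 3.25, 4, 4.75, 5.5.
v(1.75) ≈ 2.399, v(2.5) ≈ 3.490, v(3.25) ≈ 5.078, v(4) ≈ 7.389, v(4.75) ≈ 10.751, v(5.5) ≈ 15.643.
Sum = Δt · [v(1.75) + v(2.5) + v(3.25) + ...].
Sum ≈ 33.563.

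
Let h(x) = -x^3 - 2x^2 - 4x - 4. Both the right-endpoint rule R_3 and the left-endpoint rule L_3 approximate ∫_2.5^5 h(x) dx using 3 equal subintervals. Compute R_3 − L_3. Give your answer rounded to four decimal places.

R_3 ≈ -336.099537.
L_3 ≈ -205.370370.
R_3 − L_3 ≈ -130.7292.

-130.7292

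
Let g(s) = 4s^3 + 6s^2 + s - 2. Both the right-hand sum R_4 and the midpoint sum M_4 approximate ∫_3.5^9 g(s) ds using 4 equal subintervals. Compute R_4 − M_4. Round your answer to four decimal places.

2384.7871

R_4 = 10121.16015625.
M_4 ≈ 7736.373047.
R_4 − M_4 ≈ 2384.7871.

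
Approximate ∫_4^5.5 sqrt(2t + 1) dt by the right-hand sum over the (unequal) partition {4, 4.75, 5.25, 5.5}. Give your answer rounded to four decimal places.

4.9919

Subinterval widths: 0.75, 0.5, 0.25.
Right endpoints: 4.75, 5.25, 5.5.
f(4.75) ≈ 3.2404, f(5.25) ≈ 3.3912, f(5.5) ≈ 3.4641.
Sum = Σ Δt_i · f(t_i).
Sum ≈ 4.9919.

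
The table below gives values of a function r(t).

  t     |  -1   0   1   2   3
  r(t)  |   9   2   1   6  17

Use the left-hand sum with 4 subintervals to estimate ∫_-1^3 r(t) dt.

Δt = 1.
Sum = 1·[9 + 2 + 1 + 6] = 18.

18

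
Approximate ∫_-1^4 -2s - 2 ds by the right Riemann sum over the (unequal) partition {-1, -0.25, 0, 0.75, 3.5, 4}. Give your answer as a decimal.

Subinterval widths: 0.75, 0.25, 0.75, 2.75, 0.5.
Right endpoints: -0.25, 0, 0.75, 3.5, 4.
f(-0.25) = -1.5, f(0) = -2, f(0.75) = -3.5, f(3.5) = -9, f(4) = -10.
Sum = Σ Δs_i · f(s_i).
Sum = -34.

-34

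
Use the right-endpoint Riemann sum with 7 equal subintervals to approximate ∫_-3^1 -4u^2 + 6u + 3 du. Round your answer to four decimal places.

Δu = (1 − (-3))/7 = 4/7.
Right endpoints: -17/7, -13/7, -9/7, -5/7, -1/7, 3/7, 1.
f(-17/7) = -1723/49, f(-13/7) = -1075/49, f(-9/7) = -555/49, f(-5/7) = -163/49, f(-1/7) = 101/49, f(3/7) = 237/49, f(1) = 5.
Sum = Δu · [f(-17/7) + f(-13/7) + f(-9/7) + ...].
Sum ≈ -34.2041.

-34.2041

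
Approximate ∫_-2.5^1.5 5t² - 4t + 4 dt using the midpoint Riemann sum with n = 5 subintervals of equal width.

Δt = (1.5 − (-2.5))/5 = 0.8.
Midpoints: -2.1, -1.3, -0.5, 0.3, 1.1.
f(-2.1) = 34.45, f(-1.3) = 17.65, f(-0.5) = 7.25, f(0.3) = 3.25, f(1.1) = 5.65.
Sum = Δt · [f(-2.1) + f(-1.3) + f(-0.5) + f(0.3) + f(1.1)].
Sum = 54.6.

54.6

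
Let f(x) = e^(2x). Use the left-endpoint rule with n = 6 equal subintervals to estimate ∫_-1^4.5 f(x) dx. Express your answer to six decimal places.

Δx = (4.5 − (-1))/6 = 11/12.
Left endpoints: -1, -1/12, 5/6, 1.75, 8/3, 43/12.
f(-1) ≈ 0.135335, f(-1/12) ≈ 0.846482, f(5/6) ≈ 5.294490, f(1.75) ≈ 33.115452, f(8/3) ≈ 207.127249, f(43/12) ≈ 1295.519001.
Sum = Δx · [f(-1) + f(-1/12) + f(5/6) + ...].
Sum ≈ 1413.534841.

1413.534841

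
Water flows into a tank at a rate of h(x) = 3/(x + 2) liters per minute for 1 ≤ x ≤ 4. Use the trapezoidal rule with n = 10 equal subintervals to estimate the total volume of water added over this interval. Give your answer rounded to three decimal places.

2.081

Δx = (4 − 1)/10 = 0.3.
h(1) = 1, h(1.3) = 10/11, h(1.6) = 5/6, h(1.9) = 10/13, h(2.2) = 5/7, h(2.5) = 2/3, h(2.8) = 0.625, h(3.1) = 10/17, h(3.4) = 5/9, h(3.7) = 10/19, h(4) = 0.5.
T_10 = (Δx/2)·[h(x_0) + 2h(x_1) + ... + 2h(x_{9}) + h(x_10)].
Sum ≈ 2.081.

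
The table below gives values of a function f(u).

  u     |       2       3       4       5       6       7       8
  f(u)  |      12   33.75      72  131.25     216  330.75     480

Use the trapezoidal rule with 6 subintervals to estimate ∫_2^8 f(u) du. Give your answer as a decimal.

1029.75

Δu = 1.
T_6 = (1/2)·[12 + 2·33.75 + 2·72 + 2·131.25 + 2·216 + 2·330.75 + 480] = 1029.75.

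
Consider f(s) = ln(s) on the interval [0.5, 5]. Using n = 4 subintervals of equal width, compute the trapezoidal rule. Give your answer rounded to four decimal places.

Δs = (5 − 0.5)/4 = 1.125.
f(0.5) ≈ -0.6931, f(1.625) ≈ 0.4855, f(2.75) ≈ 1.0116, f(3.875) ≈ 1.3545, f(5) ≈ 1.6094.
T_4 = (Δs/2)·[f(s_0) + 2f(s_1) + 2f(s_2) + 2f(s_3) + f(s_4)].
Sum ≈ 3.7235.

3.7235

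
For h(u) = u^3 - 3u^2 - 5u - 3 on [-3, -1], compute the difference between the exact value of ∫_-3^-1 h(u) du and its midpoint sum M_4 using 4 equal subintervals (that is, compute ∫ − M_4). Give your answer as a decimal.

-0.375

Exact integral: ∫_-3^-1 h(u) du = -32.
M_4 = -31.625.
Error = -32 − (-31.625) = -0.375.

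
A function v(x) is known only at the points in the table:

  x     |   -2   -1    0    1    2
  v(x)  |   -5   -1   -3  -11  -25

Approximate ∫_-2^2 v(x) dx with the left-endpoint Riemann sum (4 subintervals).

-20

Δx = 1.
Sum = 1·[(-5) + (-1) + (-3) + (-11)] = -20.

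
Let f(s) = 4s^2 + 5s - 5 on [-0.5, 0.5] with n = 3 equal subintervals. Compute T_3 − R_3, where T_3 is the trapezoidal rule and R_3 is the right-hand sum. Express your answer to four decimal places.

T_3 ≈ -4.592593.
R_3 ≈ -3.759259.
T_3 − R_3 ≈ -0.8333.

-0.8333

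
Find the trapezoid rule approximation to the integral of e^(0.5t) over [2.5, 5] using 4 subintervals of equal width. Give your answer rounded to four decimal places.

Δt = (5 − 2.5)/4 = 0.625.
f(2.5) ≈ 3.4903, f(3.125) ≈ 4.7707, f(3.75) ≈ 6.5208, f(4.375) ≈ 8.9129, f(5) ≈ 12.1825.
T_4 = (Δt/2)·[f(t_0) + 2f(t_1) + 2f(t_2) + 2f(t_3) + f(t_4)].
Sum ≈ 17.5255.

17.5255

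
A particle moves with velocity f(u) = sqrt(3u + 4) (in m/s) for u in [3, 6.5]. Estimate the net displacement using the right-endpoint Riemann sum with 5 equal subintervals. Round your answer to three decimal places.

Δu = (6.5 − 3)/5 = 0.7.
Right endpoints: 3.7, 4.4, 5.1, 5.8, 6.5.
f(3.7) ≈ 3.886, f(4.4) ≈ 4.147, f(5.1) ≈ 4.393, f(5.8) ≈ 4.626, f(6.5) ≈ 4.848.
Sum = Δu · [f(3.7) + f(4.4) + f(5.1) + f(5.8) + f(6.5)].
Sum ≈ 15.330.

15.330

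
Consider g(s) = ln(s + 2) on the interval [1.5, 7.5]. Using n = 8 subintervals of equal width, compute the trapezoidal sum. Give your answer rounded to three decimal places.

Δs = (7.5 − 1.5)/8 = 0.75.
g(1.5) ≈ 1.253, g(2.25) ≈ 1.447, g(3) ≈ 1.609, g(3.75) ≈ 1.749, g(4.5) ≈ 1.872, g(5.25) ≈ 1.981, g(6) ≈ 2.079, g(6.75) ≈ 2.169, g(7.5) ≈ 2.251.
T_8 = (Δs/2)·[g(s_0) + 2g(s_1) + ... + 2g(s_{7}) + g(s_8)].
Sum ≈ 10.994.

10.994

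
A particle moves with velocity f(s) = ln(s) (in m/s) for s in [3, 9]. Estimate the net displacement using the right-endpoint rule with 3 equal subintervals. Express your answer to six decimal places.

11.505145

Δs = (9 − 3)/3 = 2.
Right endpoints: 5, 7, 9.
f(5) ≈ 1.609438, f(7) ≈ 1.945910, f(9) ≈ 2.197225.
Sum = Δs · [f(5) + f(7) + f(9)].
Sum ≈ 11.505145.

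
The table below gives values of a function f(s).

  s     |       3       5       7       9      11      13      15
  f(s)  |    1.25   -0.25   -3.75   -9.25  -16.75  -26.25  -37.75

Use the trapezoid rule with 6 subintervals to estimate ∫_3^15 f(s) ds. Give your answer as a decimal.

-149

Δs = 2.
T_6 = (2/2)·[1.25 + 2·(-0.25) + 2·(-3.75) + 2·(-9.25) + 2·(-16.75) + 2·(-26.25) + (-37.75)] = -149.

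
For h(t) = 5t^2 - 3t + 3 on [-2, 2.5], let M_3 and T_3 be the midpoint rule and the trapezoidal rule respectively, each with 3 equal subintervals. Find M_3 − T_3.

M_3 = 45.28125.
T_3 = 57.9375.
M_3 − T_3 = -12.65625.

-12.65625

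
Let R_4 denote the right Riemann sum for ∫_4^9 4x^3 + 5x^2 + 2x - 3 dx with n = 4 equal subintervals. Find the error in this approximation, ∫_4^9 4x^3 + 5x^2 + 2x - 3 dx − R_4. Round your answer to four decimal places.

-1979.9479

Exact integral: ∫_4^9 f(x) dx ≈ 7463.333333.
R_4 = 9443.28125.
Error ≈ 7463.333333 − 9443.28125 ≈ -1979.9479.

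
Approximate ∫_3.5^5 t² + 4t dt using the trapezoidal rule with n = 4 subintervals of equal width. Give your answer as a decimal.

Δt = (5 − 3.5)/4 = 0.375.
f(3.5) = 26.25, f(3.875) = 30.515625, f(4.25) = 35.0625, f(4.625) = 39.890625, f(5) = 45.
T_4 = (Δt/2)·[f(t_0) + 2f(t_1) + 2f(t_2) + 2f(t_3) + f(t_4)].
Sum = 52.91015625.

52.91015625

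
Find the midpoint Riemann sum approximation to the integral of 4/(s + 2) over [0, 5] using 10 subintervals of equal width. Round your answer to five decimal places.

5.00160

Δs = (5 − 0)/10 = 0.5.
Midpoints: 0.25, 0.75, 1.25, 1.75, 2.25, 2.75, 3.25, 3.75, 4.25, 4.75.
f(0.25) = 16/9, f(0.75) = 16/11, f(1.25) = 16/13, f(1.75) = 16/15, f(2.25) = 16/17, f(2.75) = 16/19, f(3.25) = 16/21, f(3.75) = 16/23, f(4.25) = 0.64, f(4.75) = 16/27.
Sum = Δs · [f(0.25) + f(0.75) + f(1.25) + ...].
Sum ≈ 5.00160.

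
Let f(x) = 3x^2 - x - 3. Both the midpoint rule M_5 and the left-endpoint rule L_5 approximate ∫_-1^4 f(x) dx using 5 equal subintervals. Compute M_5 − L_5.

16.25

M_5 = 41.25.
L_5 = 25.
M_5 − L_5 = 16.25.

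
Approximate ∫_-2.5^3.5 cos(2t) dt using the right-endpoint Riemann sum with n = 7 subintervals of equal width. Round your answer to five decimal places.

0.08948

Δt = (3.5 − (-2.5))/7 = 6/7.
Right endpoints: -23/14, -11/14, 1/14, 13/14, 25/14, 37/14, 3.5.
f(-23/14) ≈ -0.98963, f(-11/14) ≈ -0.00063, f(1/14) ≈ 0.98981, f(13/14) ≈ -0.28245, f(25/14) ≈ -0.90903, f(37/14) ≈ 0.54243, f(3.5) ≈ 0.75390.
Sum = Δt · [f(-23/14) + f(-11/14) + f(1/14) + ...].
Sum ≈ 0.08948.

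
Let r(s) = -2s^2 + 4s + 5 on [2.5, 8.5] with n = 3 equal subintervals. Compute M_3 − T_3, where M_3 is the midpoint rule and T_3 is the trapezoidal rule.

M_3 = -233.
T_3 = -245.
M_3 − T_3 = 12.

12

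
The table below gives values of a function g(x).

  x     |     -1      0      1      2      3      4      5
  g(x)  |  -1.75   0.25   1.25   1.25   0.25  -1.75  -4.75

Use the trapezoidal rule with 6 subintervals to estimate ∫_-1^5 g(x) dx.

Δx = 1.
T_6 = (1/2)·[(-1.75) + 2·0.25 + 2·1.25 + 2·1.25 + 2·0.25 + 2·(-1.75) + (-4.75)] = -2.

-2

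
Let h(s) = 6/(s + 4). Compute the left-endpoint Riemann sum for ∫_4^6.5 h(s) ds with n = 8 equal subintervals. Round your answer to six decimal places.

Δs = (6.5 − 4)/8 = 0.3125.
Left endpoints: 4, 4.3125, 4.625, 4.9375, 5.25, 5.5625, 5.875, 6.1875.
h(4) = 0.75, h(4.3125) = 96/133, h(4.625) = 16/23, h(4.9375) = 96/143, h(5.25) = 24/37, h(5.5625) = 32/51, h(5.875) = 48/79, h(6.1875) = 96/163.
Sum = Δs · [h(4) + h(4.3125) + h(4.625) + ...].
Sum ≈ 1.659824.

1.659824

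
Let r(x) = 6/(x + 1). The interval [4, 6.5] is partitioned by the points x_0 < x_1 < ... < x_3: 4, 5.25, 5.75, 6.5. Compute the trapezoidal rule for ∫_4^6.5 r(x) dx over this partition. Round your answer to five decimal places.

Subinterval widths: 1.25, 0.5, 0.75.
r(4) = 1.2, r(5.25) = 0.96, r(5.75) = 8/9, r(6.5) = 0.8.
On each subinterval the trapezoid contributes (Δx_i/2)·[r(x_{i-1}) + r(x_i)].
Sum ≈ 2.44556.

2.44556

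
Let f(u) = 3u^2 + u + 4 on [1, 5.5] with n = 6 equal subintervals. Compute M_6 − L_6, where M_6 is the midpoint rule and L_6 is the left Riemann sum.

M_6 = 197.3671875.
L_6 = 164.671875.
M_6 − L_6 = 32.6953125.

32.6953125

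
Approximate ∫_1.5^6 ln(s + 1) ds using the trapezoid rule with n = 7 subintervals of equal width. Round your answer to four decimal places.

Δs = (6 − 1.5)/7 = 9/14.
f(1.5) ≈ 0.9163, f(15/7) ≈ 1.1451, f(39/14) ≈ 1.3312, f(24/7) ≈ 1.4881, f(57/14) ≈ 1.6236, f(33/7) ≈ 1.7430, f(75/14) ≈ 1.8496, f(6) ≈ 1.9459.
T_7 = (Δs/2)·[f(s_0) + 2f(s_1) + ... + 2f(s_{6}) + f(s_7)].
Sum ≈ 6.8218.

6.8218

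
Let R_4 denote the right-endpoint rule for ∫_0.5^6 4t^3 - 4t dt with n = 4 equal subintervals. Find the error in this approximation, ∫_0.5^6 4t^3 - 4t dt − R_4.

-646.12109375

Exact integral: ∫_0.5^6 f(t) dt = 1224.4375.
R_4 = 1870.55859375.
Error = 1224.4375 − 1870.55859375 = -646.12109375.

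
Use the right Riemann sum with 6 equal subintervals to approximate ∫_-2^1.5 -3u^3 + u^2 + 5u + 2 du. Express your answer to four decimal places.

Δu = (1.5 − (-2))/6 = 7/12.
Right endpoints: -17/12, -5/6, -0.25, 1/3, 11/12, 1.5.
f(-17/12) = 5.453125, f(-5/6) = 19/72, f(-0.25) = 0.859375, f(1/3) = 11/3, f(11/12) = 2945/576, f(1.5) = 1.625.
Sum = Δu · [f(-17/12) + f(-5/6) + f(-0.25) + ...].
Sum ≈ 9.9055.

9.9055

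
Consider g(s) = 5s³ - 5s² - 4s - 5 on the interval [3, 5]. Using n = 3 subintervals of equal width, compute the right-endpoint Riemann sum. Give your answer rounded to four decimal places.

Δs = (5 − 3)/3 = 2/3.
Right endpoints: 11/3, 13/3, 5.
g(11/3) = 4309/27, g(13/3) = 7847/27, g(5) = 475.
Sum = Δs · [g(11/3) + g(13/3) + g(5)].
Sum ≈ 616.8148.

616.8148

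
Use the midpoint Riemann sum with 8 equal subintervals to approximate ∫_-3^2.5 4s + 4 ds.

16.5

Δs = (2.5 − (-3))/8 = 0.6875.
Midpoints: -2.65625, -1.96875, -1.28125, -0.59375, 0.09375, 0.78125, 1.46875, 2.15625.
f(-2.65625) = -6.625, f(-1.96875) = -3.875, f(-1.28125) = -1.125, f(-0.59375) = 1.625, f(0.09375) = 4.375, f(0.78125) = 7.125, f(1.46875) = 9.875, f(2.15625) = 12.625.
Sum = Δs · [f(-2.65625) + f(-1.96875) + f(-1.28125) + ...].
Sum = 16.5.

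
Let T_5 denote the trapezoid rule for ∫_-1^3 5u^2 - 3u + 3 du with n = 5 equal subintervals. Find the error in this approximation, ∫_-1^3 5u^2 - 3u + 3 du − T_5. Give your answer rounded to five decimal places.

-2.13333

Exact integral: ∫_-1^3 f(u) du ≈ 46.6666667.
T_5 = 48.8.
Error ≈ 46.6666667 − 48.8 ≈ -2.13333.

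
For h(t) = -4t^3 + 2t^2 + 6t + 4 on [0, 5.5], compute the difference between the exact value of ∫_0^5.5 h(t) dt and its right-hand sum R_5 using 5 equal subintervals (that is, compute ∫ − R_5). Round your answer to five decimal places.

Exact integral: ∫_0^5.5 h(t) dt ≈ -691.3958333.
R_5 = -1040.38.
Error ≈ -691.3958333 − (-1040.38) ≈ 348.98417.

348.98417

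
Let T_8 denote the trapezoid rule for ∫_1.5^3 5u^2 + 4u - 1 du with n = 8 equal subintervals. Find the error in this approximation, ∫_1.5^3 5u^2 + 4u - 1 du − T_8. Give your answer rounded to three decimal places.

Exact integral: ∫_1.5^3 f(u) du = 51.375.
T_8 ≈ 51.41895.
Error ≈ 51.375 − 51.41895 ≈ -0.044.

-0.044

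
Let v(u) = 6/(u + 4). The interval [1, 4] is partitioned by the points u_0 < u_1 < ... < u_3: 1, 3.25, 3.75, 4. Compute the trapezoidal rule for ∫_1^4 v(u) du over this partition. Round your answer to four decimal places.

Subinterval widths: 2.25, 0.5, 0.25.
v(1) = 1.2, v(3.25) = 24/29, v(3.75) = 24/31, v(4) = 0.75.
On each subinterval the trapezoid contributes (Δu_i/2)·[v(u_{i-1}) + v(u_i)].
Sum ≈ 2.8720.

2.8720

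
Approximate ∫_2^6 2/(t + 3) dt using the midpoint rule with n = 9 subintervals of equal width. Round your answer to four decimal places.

1.1751

Δt = (6 − 2)/9 = 4/9.
Midpoints: 20/9, 8/3, 28/9, 32/9, 4, 40/9, 44/9, 16/3, 52/9.
f(20/9) = 18/47, f(8/3) = 6/17, f(28/9) = 18/55, f(32/9) = 18/59, f(4) = 2/7, f(40/9) = 18/67, f(44/9) = 18/71, f(16/3) = 0.24, f(52/9) = 18/79.
Sum = Δt · [f(20/9) + f(8/3) + f(28/9) + ...].
Sum ≈ 1.1751.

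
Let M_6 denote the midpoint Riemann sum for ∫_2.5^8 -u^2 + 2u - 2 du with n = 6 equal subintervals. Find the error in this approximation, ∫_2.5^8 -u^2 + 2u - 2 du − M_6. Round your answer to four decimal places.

-0.3851

Exact integral: ∫_2.5^8 f(u) du ≈ -118.708333.
M_6 ≈ -118.323206.
Error ≈ -118.708333 − (-118.323206) ≈ -0.3851.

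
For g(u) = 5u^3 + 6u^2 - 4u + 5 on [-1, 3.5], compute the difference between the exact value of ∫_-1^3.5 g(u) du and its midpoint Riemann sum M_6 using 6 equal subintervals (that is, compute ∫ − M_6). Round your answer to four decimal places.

5.2207

Exact integral: ∫_-1^3.5 g(u) du = 274.078125.
M_6 ≈ 268.857422.
Error ≈ 274.078125 − 268.857422 ≈ 5.2207.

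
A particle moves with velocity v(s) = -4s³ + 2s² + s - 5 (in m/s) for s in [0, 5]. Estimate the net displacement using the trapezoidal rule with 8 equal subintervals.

Δs = (5 − 0)/8 = 0.625.
v(0) = -5, v(0.625) = -4.5703125, v(1.25) = -8.4375, v(1.875) = -22.4609375, v(2.5) = -52.5, v(3.125) = -104.4140625, v(3.75) = -184.0625, v(4.375) = -297.3046875, v(5) = -450.
T_8 = (Δs/2)·[v(s_0) + 2v(s_1) + ... + 2v(s_{7}) + v(s_8)].
Sum = -563.28125.

-563.28125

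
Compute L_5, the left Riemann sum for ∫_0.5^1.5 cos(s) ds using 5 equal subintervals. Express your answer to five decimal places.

0.59703

Δs = (1.5 − 0.5)/5 = 0.2.
Left endpoints: 0.5, 0.7, 0.9, 1.1, 1.3.
f(0.5) ≈ 0.87758, f(0.7) ≈ 0.76484, f(0.9) ≈ 0.62161, f(1.1) ≈ 0.45360, f(1.3) ≈ 0.26750.
Sum = Δs · [f(0.5) + f(0.7) + f(0.9) + f(1.1) + f(1.3)].
Sum ≈ 0.59703.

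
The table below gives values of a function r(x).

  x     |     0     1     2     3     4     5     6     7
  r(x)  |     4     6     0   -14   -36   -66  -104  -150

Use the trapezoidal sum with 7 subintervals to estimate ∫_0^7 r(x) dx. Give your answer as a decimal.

Δx = 1.
T_7 = (1/2)·[4 + 2·6 + 2·0 + 2·(-14) + 2·(-36) + 2·(-66) + 2·(-104) + (-150)] = -287.

-287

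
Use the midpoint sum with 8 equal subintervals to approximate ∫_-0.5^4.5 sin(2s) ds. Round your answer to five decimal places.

0.77521

Δs = (4.5 − (-0.5))/8 = 0.625.
Midpoints: -0.1875, 0.4375, 1.0625, 1.6875, 2.3125, 2.9375, 3.5625, 4.1875.
f(-0.1875) ≈ -0.36627, f(0.4375) ≈ 0.76754, f(1.0625) ≈ 0.85032, f(1.6875) ≈ -0.23129, f(2.3125) ≈ -0.99618, f(2.9375) ≈ -0.39694, f(3.5625) ≈ 0.74585, f(4.1875) ≈ 0.86731.
Sum = Δs · [f(-0.1875) + f(0.4375) + f(1.0625) + ...].
Sum ≈ 0.77521.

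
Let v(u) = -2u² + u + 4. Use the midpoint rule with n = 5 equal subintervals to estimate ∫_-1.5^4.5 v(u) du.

-28.56

Δu = (4.5 − (-1.5))/5 = 1.2.
Midpoints: -0.9, 0.3, 1.5, 2.7, 3.9.
v(-0.9) = 1.48, v(0.3) = 4.12, v(1.5) = 1, v(2.7) = -7.88, v(3.9) = -22.52.
Sum = Δu · [v(-0.9) + v(0.3) + v(1.5) + v(2.7) + v(3.9)].
Sum = -28.56.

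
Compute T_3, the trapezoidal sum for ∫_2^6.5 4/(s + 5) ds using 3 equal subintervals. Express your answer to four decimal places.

1.9953

Δs = (6.5 − 2)/3 = 1.5.
f(2) = 4/7, f(3.5) = 8/17, f(5) = 0.4, f(6.5) = 8/23.
T_3 = (Δs/2)·[f(s_0) + 2f(s_1) + 2f(s_2) + f(s_3)].
Sum ≈ 1.9953.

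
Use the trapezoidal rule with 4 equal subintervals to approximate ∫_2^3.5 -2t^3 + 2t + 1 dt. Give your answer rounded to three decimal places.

-57.861

Δt = (3.5 − 2)/4 = 0.375.
f(2) = -11, f(2.375) = -21.04296875, f(2.75) = -35.09375, f(3.125) = -53.78515625, f(3.5) = -77.75.
T_4 = (Δt/2)·[f(t_0) + 2f(t_1) + 2f(t_2) + 2f(t_3) + f(t_4)].
Sum ≈ -57.861.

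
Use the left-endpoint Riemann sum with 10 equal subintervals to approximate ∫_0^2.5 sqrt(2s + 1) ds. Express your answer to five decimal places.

Δs = (2.5 − 0)/10 = 0.25.
Left endpoints: 0, 0.25, 0.5, 0.75, 1, 1.25, 1.5, 1.75, 2, 2.25.
f(0) ≈ 1.00000, f(0.25) ≈ 1.22474, f(0.5) ≈ 1.41421, f(0.75) ≈ 1.58114, f(1) ≈ 1.73205, f(1.25) ≈ 1.87083, f(1.5) ≈ 2.00000, f(1.75) ≈ 2.12132, f(2) ≈ 2.23607, f(2.25) ≈ 2.34521.
Sum = Δs · [f(0) + f(0.25) + f(0.5) + ...].
Sum ≈ 4.38139.

4.38139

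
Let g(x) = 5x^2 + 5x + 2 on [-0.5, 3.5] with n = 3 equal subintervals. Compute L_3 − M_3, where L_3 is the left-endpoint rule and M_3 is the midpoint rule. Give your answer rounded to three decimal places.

-44.444

L_3 ≈ 62.25926.
M_3 ≈ 106.70370.
L_3 − M_3 ≈ -44.444.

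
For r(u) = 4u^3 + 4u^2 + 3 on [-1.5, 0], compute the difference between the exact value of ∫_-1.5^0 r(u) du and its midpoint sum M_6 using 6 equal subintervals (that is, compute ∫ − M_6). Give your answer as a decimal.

Exact integral: ∫_-1.5^0 r(u) du = 3.9375.
M_6 = 3.9765625.
Error = 3.9375 − 3.9765625 = -0.0390625.

-0.0390625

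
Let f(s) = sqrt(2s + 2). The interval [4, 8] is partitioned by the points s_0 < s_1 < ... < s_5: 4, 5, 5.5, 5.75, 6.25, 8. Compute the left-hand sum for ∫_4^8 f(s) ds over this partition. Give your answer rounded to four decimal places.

14.2966

Subinterval widths: 1, 0.5, 0.25, 0.5, 1.75.
Left endpoints: 4, 5, 5.5, 5.75, 6.25.
f(4) ≈ 3.1623, f(5) ≈ 3.4641, f(5.5) ≈ 3.6056, f(5.75) ≈ 3.6742, f(6.25) ≈ 3.8079.
Sum = Σ Δs_i · f(s_i).
Sum ≈ 14.2966.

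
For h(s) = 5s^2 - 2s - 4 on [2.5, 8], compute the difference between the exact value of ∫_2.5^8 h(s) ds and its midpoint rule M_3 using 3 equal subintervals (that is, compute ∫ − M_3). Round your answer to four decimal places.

7.7025

Exact integral: ∫_2.5^8 h(s) ds ≈ 747.541667.
M_3 ≈ 739.839120.
Error ≈ 747.541667 − 739.839120 ≈ 7.7025.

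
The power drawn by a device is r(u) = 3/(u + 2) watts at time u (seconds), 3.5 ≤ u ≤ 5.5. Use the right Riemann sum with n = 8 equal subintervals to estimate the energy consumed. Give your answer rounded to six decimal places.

0.912522

Δu = (5.5 − 3.5)/8 = 0.25.
Right endpoints: 3.75, 4, 4.25, 4.5, 4.75, 5, 5.25, 5.5.
r(3.75) = 12/23, r(4) = 0.5, r(4.25) = 0.48, r(4.5) = 6/13, r(4.75) = 4/9, r(5) = 3/7, r(5.25) = 12/29, r(5.5) = 0.4.
Sum = Δu · [r(3.75) + r(4) + r(4.25) + ...].
Sum ≈ 0.912522.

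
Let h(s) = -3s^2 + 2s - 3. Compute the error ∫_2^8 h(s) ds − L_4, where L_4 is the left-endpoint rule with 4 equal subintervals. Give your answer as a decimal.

-119.25

Exact integral: ∫_2^8 h(s) ds = -462.
L_4 = -342.75.
Error = -462 − (-342.75) = -119.25.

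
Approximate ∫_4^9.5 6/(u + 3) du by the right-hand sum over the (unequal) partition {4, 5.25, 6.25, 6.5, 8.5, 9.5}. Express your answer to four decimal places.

3.2391

Subinterval widths: 1.25, 1, 0.25, 2, 1.
Right endpoints: 5.25, 6.25, 6.5, 8.5, 9.5.
f(5.25) = 8/11, f(6.25) = 24/37, f(6.5) = 12/19, f(8.5) = 12/23, f(9.5) = 0.48.
Sum = Σ Δu_i · f(u_i).
Sum ≈ 3.2391.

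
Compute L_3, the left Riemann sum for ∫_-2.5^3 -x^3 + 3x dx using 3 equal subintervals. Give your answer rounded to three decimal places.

15.278

Δx = (3 − (-2.5))/3 = 11/6.
Left endpoints: -2.5, -2/3, 7/6.
f(-2.5) = 8.125, f(-2/3) = -46/27, f(7/6) = 413/216.
Sum = Δx · [f(-2.5) + f(-2/3) + f(7/6)].
Sum ≈ 15.278.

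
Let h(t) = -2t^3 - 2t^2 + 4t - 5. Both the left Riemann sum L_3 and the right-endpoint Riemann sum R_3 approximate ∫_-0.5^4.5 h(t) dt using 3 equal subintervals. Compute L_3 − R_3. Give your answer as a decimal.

L_3 ≈ -114.490741.
R_3 ≈ -451.990741.
L_3 − R_3 = 337.5.

337.5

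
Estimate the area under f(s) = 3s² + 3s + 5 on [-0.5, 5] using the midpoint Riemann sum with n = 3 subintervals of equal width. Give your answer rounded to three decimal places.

Δs = (5 − (-0.5))/3 = 11/6.
Midpoints: 5/12, 2.25, 49/12.
f(5/12) = 325/48, f(2.25) = 26.9375, f(49/12) = 3229/48.
Sum = Δs · [f(5/12) + f(2.25) + f(49/12)].
Sum ≈ 185.128.

185.128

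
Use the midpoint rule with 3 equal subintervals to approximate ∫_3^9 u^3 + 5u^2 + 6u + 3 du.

Δu = (9 − 3)/3 = 2.
Midpoints: 4, 6, 8.
f(4) = 171, f(6) = 435, f(8) = 883.
Sum = Δu · [f(4) + f(6) + f(8)].
Sum = 2978.

2978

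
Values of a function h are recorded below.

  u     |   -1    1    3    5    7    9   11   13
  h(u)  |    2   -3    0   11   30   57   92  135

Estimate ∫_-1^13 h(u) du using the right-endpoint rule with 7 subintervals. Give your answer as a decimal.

644

Δu = 2.
Sum = 2·[(-3) + 0 + 11 + 30 + 57 + 92 + 135] = 644.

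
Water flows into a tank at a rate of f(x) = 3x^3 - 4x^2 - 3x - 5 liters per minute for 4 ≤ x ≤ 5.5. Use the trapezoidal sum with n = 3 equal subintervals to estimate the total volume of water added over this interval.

Δx = (5.5 − 4)/3 = 0.5.
f(4) = 111, f(4.5) = 173.875, f(5) = 255, f(5.5) = 356.625.
T_3 = (Δx/2)·[f(x_0) + 2f(x_1) + 2f(x_2) + f(x_3)].
Sum = 331.34375.

331.34375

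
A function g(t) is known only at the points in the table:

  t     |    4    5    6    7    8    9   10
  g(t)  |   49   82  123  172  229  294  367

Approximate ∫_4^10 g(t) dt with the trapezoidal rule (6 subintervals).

Δt = 1.
T_6 = (1/2)·[49 + 2·82 + 2·123 + 2·172 + 2·229 + 2·294 + 367] = 1108.

1108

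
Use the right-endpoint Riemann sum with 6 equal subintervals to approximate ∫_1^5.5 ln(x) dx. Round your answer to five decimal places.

5.47781

Δx = (5.5 − 1)/6 = 0.75.
Right endpoints: 1.75, 2.5, 3.25, 4, 4.75, 5.5.
f(1.75) ≈ 0.55962, f(2.5) ≈ 0.91629, f(3.25) ≈ 1.17865, f(4) ≈ 1.38629, f(4.75) ≈ 1.55814, f(5.5) ≈ 1.70475.
Sum = Δx · [f(1.75) + f(2.5) + f(3.25) + ...].
Sum ≈ 5.47781.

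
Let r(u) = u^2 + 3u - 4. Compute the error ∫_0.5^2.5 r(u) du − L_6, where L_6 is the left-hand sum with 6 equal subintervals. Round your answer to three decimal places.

Exact integral: ∫_0.5^2.5 r(u) du ≈ 6.16667.
L_6 ≈ 4.20370.
Error ≈ 6.16667 − 4.20370 ≈ 1.963.

1.963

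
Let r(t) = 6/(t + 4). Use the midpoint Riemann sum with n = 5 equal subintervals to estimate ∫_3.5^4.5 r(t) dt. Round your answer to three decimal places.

Δt = (4.5 − 3.5)/5 = 0.2.
Midpoints: 3.6, 3.8, 4, 4.2, 4.4.
r(3.6) = 15/19, r(3.8) = 10/13, r(4) = 0.75, r(4.2) = 30/41, r(4.4) = 5/7.
Sum = Δt · [r(3.6) + r(3.8) + r(4) + r(4.2) + r(4.4)].
Sum ≈ 0.751.

0.751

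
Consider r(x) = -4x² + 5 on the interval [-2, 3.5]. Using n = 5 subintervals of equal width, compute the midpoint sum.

-38.115

Δx = (3.5 − (-2))/5 = 1.1.
Midpoints: -1.45, -0.35, 0.75, 1.85, 2.95.
r(-1.45) = -3.41, r(-0.35) = 4.51, r(0.75) = 2.75, r(1.85) = -8.69, r(2.95) = -29.81.
Sum = Δx · [r(-1.45) + r(-0.35) + r(0.75) + r(1.85) + r(2.95)].
Sum = -38.115.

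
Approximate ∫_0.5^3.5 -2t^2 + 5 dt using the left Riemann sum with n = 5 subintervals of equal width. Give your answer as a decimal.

Δt = (3.5 − 0.5)/5 = 0.6.
Left endpoints: 0.5, 1.1, 1.7, 2.3, 2.9.
f(0.5) = 4.5, f(1.1) = 2.58, f(1.7) = -0.78, f(2.3) = -5.58, f(2.9) = -11.82.
Sum = Δt · [f(0.5) + f(1.1) + f(1.7) + f(2.3) + f(2.9)].
Sum = -6.66.

-6.66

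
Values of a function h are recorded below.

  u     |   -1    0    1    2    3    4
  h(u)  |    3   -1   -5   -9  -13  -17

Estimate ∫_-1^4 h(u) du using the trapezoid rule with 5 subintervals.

-35

Δu = 1.
T_5 = (1/2)·[3 + 2·(-1) + 2·(-5) + 2·(-9) + 2·(-13) + (-17)] = -35.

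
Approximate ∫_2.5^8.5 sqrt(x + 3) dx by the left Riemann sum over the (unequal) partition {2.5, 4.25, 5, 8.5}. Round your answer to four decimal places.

Subinterval widths: 1.75, 0.75, 3.5.
Left endpoints: 2.5, 4.25, 5.
f(2.5) ≈ 2.3452, f(4.25) ≈ 2.6926, f(5) ≈ 2.8284.
Sum = Σ Δx_i · f(x_i).
Sum ≈ 16.0230.

16.0230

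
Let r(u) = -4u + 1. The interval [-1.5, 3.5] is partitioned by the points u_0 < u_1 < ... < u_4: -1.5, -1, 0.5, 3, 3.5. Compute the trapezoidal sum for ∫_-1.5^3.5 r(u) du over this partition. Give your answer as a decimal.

Subinterval widths: 0.5, 1.5, 2.5, 0.5.
r(-1.5) = 7, r(-1) = 5, r(0.5) = -1, r(3) = -11, r(3.5) = -13.
On each subinterval the trapezoid contributes (Δu_i/2)·[r(u_{i-1}) + r(u_i)].
Sum = -15.

-15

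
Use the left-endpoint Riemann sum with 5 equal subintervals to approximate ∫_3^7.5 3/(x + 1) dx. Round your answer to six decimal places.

2.449786

Δx = (7.5 − 3)/5 = 0.9.
Left endpoints: 3, 3.9, 4.8, 5.7, 6.6.
f(3) = 0.75, f(3.9) = 30/49, f(4.8) = 15/29, f(5.7) = 30/67, f(6.6) = 15/38.
Sum = Δx · [f(3) + f(3.9) + f(4.8) + f(5.7) + f(6.6)].
Sum ≈ 2.449786.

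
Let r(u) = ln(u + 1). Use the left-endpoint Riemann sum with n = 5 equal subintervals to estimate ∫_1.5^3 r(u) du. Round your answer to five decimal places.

Δu = (3 − 1.5)/5 = 0.3.
Left endpoints: 1.5, 1.8, 2.1, 2.4, 2.7.
r(1.5) ≈ 0.91629, r(1.8) ≈ 1.02962, r(2.1) ≈ 1.13140, r(2.4) ≈ 1.22378, r(2.7) ≈ 1.30833.
Sum = Δu · [r(1.5) + r(1.8) + r(2.1) + r(2.4) + r(2.7)].
Sum ≈ 1.68283.

1.68283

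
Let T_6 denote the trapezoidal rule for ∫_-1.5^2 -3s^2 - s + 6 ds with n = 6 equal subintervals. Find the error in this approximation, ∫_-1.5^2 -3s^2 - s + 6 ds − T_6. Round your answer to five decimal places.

Exact integral: ∫_-1.5^2 f(s) ds = 8.75.
T_6 ≈ 8.1545139.
Error ≈ 8.75 − 8.1545139 ≈ 0.59549.

0.59549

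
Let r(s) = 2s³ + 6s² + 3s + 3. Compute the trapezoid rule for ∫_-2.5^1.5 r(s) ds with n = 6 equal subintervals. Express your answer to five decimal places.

27.88889

Δs = (1.5 − (-2.5))/6 = 2/3.
r(-2.5) = 1.75, r(-11/6) = 577/108, r(-7/6) = 485/108, r(-0.5) = 2.75, r(1/6) = 397/108, r(5/6) = 1169/108, r(1.5) = 27.75.
T_6 = (Δs/2)·[r(s_0) + 2r(s_1) + ... + 2r(s_{5}) + r(s_6)].
Sum ≈ 27.88889.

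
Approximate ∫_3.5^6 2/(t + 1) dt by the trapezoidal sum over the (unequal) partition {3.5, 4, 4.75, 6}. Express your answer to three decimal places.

0.888

Subinterval widths: 0.5, 0.75, 1.25.
f(3.5) = 4/9, f(4) = 0.4, f(4.75) = 8/23, f(6) = 2/7.
On each subinterval the trapezoid contributes (Δt_i/2)·[f(t_{i-1}) + f(t_i)].
Sum ≈ 0.888.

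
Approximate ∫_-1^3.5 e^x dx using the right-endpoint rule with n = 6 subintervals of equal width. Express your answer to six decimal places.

Δx = (3.5 − (-1))/6 = 0.75.
Right endpoints: -0.25, 0.5, 1.25, 2, 2.75, 3.5.
f(-0.25) ≈ 0.778801, f(0.5) ≈ 1.648721, f(1.25) ≈ 3.490343, f(2) ≈ 7.389056, f(2.75) ≈ 15.642632, f(3.5) ≈ 33.115452.
Sum = Δx · [f(-0.25) + f(0.5) + f(1.25) + ...].
Sum ≈ 46.548754.

46.548754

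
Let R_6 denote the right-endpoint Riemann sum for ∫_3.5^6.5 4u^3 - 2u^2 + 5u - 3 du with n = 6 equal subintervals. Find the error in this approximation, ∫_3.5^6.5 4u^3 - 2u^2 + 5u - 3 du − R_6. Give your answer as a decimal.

-227.75

Exact integral: ∫_3.5^6.5 f(u) du = 1546.5.
R_6 = 1774.25.
Error = 1546.5 − 1774.25 = -227.75.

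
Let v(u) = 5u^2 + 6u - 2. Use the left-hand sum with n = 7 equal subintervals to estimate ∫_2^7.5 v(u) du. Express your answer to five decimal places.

722.77296

Δu = (7.5 − 2)/7 = 11/14.
Left endpoints: 2, 39/14, 25/7, 61/14, 36/7, 83/14, 47/7.
v(2) = 30, v(39/14) = 10489/196, v(25/7) = 4077/49, v(61/14) = 23337/196, v(36/7) = 7894/49, v(83/14) = 41025/196, v(47/7) = 12921/49.
Sum = Δu · [v(2) + v(39/14) + v(25/7) + ...].
Sum ≈ 722.77296.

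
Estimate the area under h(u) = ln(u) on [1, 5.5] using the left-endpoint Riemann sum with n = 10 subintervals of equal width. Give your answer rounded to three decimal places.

4.479

Δu = (5.5 − 1)/10 = 0.45.
Left endpoints: 1, 1.45, 1.9, 2.35, 2.8, 3.25, 3.7, 4.15, 4.6, 5.05.
h(1) ≈ 0.000, h(1.45) ≈ 0.372, h(1.9) ≈ 0.642, h(2.35) ≈ 0.854, h(2.8) ≈ 1.030, h(3.25) ≈ 1.179, h(3.7) ≈ 1.308, h(4.15) ≈ 1.423, h(4.6) ≈ 1.526, h(5.05) ≈ 1.619.
Sum = Δu · [h(1) + h(1.45) + h(1.9) + ...].
Sum ≈ 4.479.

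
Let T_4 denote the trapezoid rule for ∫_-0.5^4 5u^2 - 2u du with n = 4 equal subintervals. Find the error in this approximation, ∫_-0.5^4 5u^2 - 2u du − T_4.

Exact integral: ∫_-0.5^4 f(u) du = 91.125.
T_4 = 95.87109375.
Error = 91.125 − 95.87109375 = -4.74609375.

-4.74609375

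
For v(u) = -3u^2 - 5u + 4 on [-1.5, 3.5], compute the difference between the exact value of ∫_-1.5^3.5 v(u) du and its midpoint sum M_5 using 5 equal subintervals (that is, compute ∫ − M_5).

Exact integral: ∫_-1.5^3.5 v(u) du = -51.25.
M_5 = -50.
Error = -51.25 − (-50) = -1.25.

-1.25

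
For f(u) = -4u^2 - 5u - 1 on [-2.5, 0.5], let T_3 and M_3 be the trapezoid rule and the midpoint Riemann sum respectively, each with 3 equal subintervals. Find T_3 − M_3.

-3

T_3 = -11.
M_3 = -8.
T_3 − M_3 = -3.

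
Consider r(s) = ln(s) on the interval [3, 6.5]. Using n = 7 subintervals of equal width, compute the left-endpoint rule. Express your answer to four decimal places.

5.1738

Δs = (6.5 − 3)/7 = 0.5.
Left endpoints: 3, 3.5, 4, 4.5, 5, 5.5, 6.
r(3) ≈ 1.0986, r(3.5) ≈ 1.2528, r(4) ≈ 1.3863, r(4.5) ≈ 1.5041, r(5) ≈ 1.6094, r(5.5) ≈ 1.7047, r(6) ≈ 1.7918.
Sum = Δs · [r(3) + r(3.5) + r(4) + ...].
Sum ≈ 5.1738.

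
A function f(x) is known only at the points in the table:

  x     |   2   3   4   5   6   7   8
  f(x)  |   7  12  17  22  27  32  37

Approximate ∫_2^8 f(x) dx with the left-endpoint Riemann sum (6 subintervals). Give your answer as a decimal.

117

Δx = 1.
Sum = 1·[7 + 12 + 17 + 22 + 27 + 32] = 117.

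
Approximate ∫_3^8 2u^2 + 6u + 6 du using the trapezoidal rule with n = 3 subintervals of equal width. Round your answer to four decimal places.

Δu = (8 − 3)/3 = 5/3.
f(3) = 42, f(14/3) = 698/9, f(19/3) = 1118/9, f(8) = 182.
T_3 = (Δu/2)·[f(u_0) + 2f(u_1) + 2f(u_2) + f(u_3)].
Sum ≈ 522.9630.

522.9630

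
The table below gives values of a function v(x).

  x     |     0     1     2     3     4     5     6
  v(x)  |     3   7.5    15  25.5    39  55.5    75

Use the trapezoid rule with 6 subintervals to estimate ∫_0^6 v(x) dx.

Δx = 1.
T_6 = (1/2)·[3 + 2·7.5 + 2·15 + 2·25.5 + 2·39 + 2·55.5 + 75] = 181.5.

181.5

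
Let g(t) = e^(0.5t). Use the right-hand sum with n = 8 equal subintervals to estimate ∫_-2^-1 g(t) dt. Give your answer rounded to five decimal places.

0.49237

Δt = (-1 − (-2))/8 = 0.125.
Right endpoints: -1.875, -1.75, -1.625, -1.5, -1.375, -1.25, -1.125, -1.
g(-1.875) ≈ 0.39161, g(-1.75) ≈ 0.41686, g(-1.625) ≈ 0.44375, g(-1.5) ≈ 0.47237, g(-1.375) ≈ 0.50283, g(-1.25) ≈ 0.53526, g(-1.125) ≈ 0.56978, g(-1) ≈ 0.60653.
Sum = Δt · [g(-1.875) + g(-1.75) + g(-1.625) + ...].
Sum ≈ 0.49237.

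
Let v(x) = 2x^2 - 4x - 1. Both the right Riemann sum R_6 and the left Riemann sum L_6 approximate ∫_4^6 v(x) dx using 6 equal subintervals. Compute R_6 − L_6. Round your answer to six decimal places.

10.666667

R_6 ≈ 64.74074074.
L_6 ≈ 54.07407407.
R_6 − L_6 ≈ 10.666667.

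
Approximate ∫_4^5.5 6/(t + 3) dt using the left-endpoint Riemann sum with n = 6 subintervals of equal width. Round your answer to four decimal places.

Δt = (5.5 − 4)/6 = 0.25.
Left endpoints: 4, 4.25, 4.5, 4.75, 5, 5.25.
f(4) = 6/7, f(4.25) = 24/29, f(4.5) = 0.8, f(4.75) = 24/31, f(5) = 0.75, f(5.25) = 8/11.
Sum = Δt · [f(4) + f(4.25) + f(4.5) + ...].
Sum ≈ 1.1840.

1.1840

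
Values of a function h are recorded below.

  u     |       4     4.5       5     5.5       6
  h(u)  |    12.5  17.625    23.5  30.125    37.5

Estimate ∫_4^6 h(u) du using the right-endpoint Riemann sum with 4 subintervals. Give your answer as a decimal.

54.375

Δu = 0.5.
Sum = 0.5·[17.625 + 23.5 + 30.125 + 37.5] = 54.375.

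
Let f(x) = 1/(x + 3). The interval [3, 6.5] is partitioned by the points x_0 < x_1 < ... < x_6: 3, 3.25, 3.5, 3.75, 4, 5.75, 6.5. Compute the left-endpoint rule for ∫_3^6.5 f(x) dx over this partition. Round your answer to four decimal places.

Subinterval widths: 0.25, 0.25, 0.25, 0.25, 1.75, 0.75.
Left endpoints: 3, 3.25, 3.5, 3.75, 4, 5.75.
f(3) = 1/6, f(3.25) = 0.16, f(3.5) = 2/13, f(3.75) = 4/27, f(4) = 1/7, f(5.75) = 4/35.
Sum = Σ Δx_i · f(x_i).
Sum ≈ 0.4929.

0.4929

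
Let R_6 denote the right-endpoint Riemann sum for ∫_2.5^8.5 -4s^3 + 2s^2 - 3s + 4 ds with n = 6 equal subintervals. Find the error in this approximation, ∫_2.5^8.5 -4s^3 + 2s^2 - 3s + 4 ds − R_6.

Exact integral: ∫_2.5^8.5 f(s) ds = -4857.
R_6 = -6061.
Error = -4857 − (-6061) = 1204.

1204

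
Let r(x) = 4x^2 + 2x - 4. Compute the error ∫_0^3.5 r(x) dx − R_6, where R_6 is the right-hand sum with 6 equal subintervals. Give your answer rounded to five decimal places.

Exact integral: ∫_0^3.5 r(x) dx ≈ 55.4166667.
R_6 ≈ 72.5439815.
Error ≈ 55.4166667 − 72.5439815 ≈ -17.12731.

-17.12731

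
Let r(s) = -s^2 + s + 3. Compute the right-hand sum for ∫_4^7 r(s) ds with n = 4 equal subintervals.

-79.03125

Δs = (7 − 4)/4 = 0.75.
Right endpoints: 4.75, 5.5, 6.25, 7.
r(4.75) = -14.8125, r(5.5) = -21.75, r(6.25) = -29.8125, r(7) = -39.
Sum = Δs · [r(4.75) + r(5.5) + r(6.25) + r(7)].
Sum = -79.03125.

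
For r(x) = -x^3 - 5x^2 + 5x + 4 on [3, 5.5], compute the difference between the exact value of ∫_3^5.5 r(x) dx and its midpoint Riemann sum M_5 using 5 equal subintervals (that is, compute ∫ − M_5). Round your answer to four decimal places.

Exact integral: ∫_3^5.5 r(x) dx ≈ -377.682292.
M_5 = -376.7578125.
Error ≈ -377.682292 − (-376.7578125) ≈ -0.9245.

-0.9245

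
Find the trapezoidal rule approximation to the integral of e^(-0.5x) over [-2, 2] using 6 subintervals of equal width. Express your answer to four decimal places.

Δx = (2 − (-2))/6 = 2/3.
f(-2) ≈ 2.7183, f(-4/3) ≈ 1.9477, f(-2/3) ≈ 1.3956, f(0) ≈ 1.0000, f(2/3) ≈ 0.7165, f(4/3) ≈ 0.5134, f(2) ≈ 0.3679.
T_6 = (Δx/2)·[f(x_0) + 2f(x_1) + ... + 2f(x_{5}) + f(x_6)].
Sum ≈ 4.7443.

4.7443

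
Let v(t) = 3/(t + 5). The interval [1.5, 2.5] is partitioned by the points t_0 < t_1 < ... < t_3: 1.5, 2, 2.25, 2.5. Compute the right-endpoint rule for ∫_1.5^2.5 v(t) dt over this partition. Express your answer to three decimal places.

0.418

Subinterval widths: 0.5, 0.25, 0.25.
Right endpoints: 2, 2.25, 2.5.
v(2) = 3/7, v(2.25) = 12/29, v(2.5) = 0.4.
Sum = Σ Δt_i · v(t_i).
Sum ≈ 0.418.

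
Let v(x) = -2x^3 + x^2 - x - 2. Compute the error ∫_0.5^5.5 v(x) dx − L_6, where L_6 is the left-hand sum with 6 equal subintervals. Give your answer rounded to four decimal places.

-118.2870

Exact integral: ∫_0.5^5.5 v(x) dx ≈ -427.083333.
L_6 ≈ -308.796296.
Error ≈ -427.083333 − (-308.796296) ≈ -118.2870.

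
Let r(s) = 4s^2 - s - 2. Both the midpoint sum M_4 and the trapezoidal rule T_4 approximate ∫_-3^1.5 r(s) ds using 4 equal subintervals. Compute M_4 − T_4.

M_4 = 32.9765625.
T_4 = 38.671875.
M_4 − T_4 = -5.6953125.

-5.6953125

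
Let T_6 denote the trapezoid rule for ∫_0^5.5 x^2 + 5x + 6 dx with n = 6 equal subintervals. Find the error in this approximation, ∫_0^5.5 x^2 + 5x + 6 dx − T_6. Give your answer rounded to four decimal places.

Exact integral: ∫_0^5.5 f(x) dx ≈ 164.083333.
T_6 ≈ 164.853588.
Error ≈ 164.083333 − 164.853588 ≈ -0.7703.

-0.7703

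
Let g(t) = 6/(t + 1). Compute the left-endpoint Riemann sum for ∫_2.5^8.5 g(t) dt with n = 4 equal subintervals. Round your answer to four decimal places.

Δt = (8.5 − 2.5)/4 = 1.5.
Left endpoints: 2.5, 4, 5.5, 7.
g(2.5) = 12/7, g(4) = 1.2, g(5.5) = 12/13, g(7) = 0.75.
Sum = Δt · [g(2.5) + g(4) + g(5.5) + g(7)].
Sum ≈ 6.8810.

6.8810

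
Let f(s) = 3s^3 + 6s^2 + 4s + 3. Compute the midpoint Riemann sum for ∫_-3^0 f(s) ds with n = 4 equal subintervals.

Δs = (0 − (-3))/4 = 0.75.
Midpoints: -2.625, -1.875, -1.125, -0.375.
f(-2.625) = -10455/512, f(-1.875) = -1629/512, f(-1.125) = 933/512, f(-0.375) = 1119/512.
Sum = Δs · [f(-2.625) + f(-1.875) + f(-1.125) + f(-0.375)].
Sum = -14.6953125.

-14.6953125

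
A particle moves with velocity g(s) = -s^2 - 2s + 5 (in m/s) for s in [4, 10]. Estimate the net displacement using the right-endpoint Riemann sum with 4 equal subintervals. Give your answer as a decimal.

-440.25

Δs = (10 − 4)/4 = 1.5.
Right endpoints: 5.5, 7, 8.5, 10.
g(5.5) = -36.25, g(7) = -58, g(8.5) = -84.25, g(10) = -115.
Sum = Δs · [g(5.5) + g(7) + g(8.5) + g(10)].
Sum = -440.25.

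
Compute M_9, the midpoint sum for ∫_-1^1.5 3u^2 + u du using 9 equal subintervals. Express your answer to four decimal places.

4.9518

Δu = (1.5 − (-1))/9 = 5/18.
Midpoints: -31/36, -7/12, -11/36, -1/36, 0.25, 19/36, 29/36, 13/12, 49/36.
f(-31/36) = 589/432, f(-7/12) = 0.4375, f(-11/36) = -11/432, f(-1/36) = -11/432, f(0.25) = 0.4375, f(19/36) = 589/432, f(29/36) = 1189/432, f(13/12) = 221/48, f(49/36) = 2989/432.
Sum = Δu · [f(-31/36) + f(-7/12) + f(-11/36) + ...].
Sum ≈ 4.9518.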